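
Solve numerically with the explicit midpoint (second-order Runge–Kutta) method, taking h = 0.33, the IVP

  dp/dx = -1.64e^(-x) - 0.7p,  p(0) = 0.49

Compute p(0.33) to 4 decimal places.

Midpoint: k1 = f(x_n, p_n); k2 = f(x_n + h/2, p_n + (h/2)·k1); p_{n+1} = p_n + h·k2.
x=0.000000, p=0.490000:
  k1 = f(0.000000, 0.490000) = -1.983000
  k2 = f(0.165000, 0.162805) = -1.504509
  p ← 0.490000 + 0.33·(-1.504509) = -0.006488
p(0.33) ≈ -0.0065

-0.0065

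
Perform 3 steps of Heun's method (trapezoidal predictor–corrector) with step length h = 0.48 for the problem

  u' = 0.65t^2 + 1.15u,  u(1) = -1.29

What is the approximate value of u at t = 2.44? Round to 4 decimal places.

-0.9066

Heun: k1 = f(t_n, u_n); k2 = f(t_n + h, u_n + h·k1); u_{n+1} = u_n + (h/2)·(k1 + k2).
t=1.000000, u=-1.290000:
  k1 = f(1.000000, -1.290000) = -0.833500
  k2 = f(1.480000, -1.690080) = -0.519832
  u ← -1.290000 + (0.48/2)·(-0.833500 + (-0.519832)) = -1.614800
t=1.480000, u=-1.614800:
  k1 = f(1.480000, -1.614800) = -0.433260
  k2 = f(1.960000, -1.822764) = 0.400861
  u ← -1.614800 + (0.48/2)·(-0.433260 + 0.400861) = -1.622575
t=1.960000, u=-1.622575:
  k1 = f(1.960000, -1.622575) = 0.631078
  k2 = f(2.440000, -1.319658) = 2.352234
  u ← -1.622575 + (0.48/2)·(0.631078 + 2.352234) = -0.906580
u(2.44) ≈ -0.9066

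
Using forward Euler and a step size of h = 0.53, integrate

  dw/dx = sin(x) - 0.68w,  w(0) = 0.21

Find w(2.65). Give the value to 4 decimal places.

1.0727

Euler: w_{n+1} = w_n + h·f(x_n, w_n).
x=0.000000, w=0.210000: f=-0.142800 → w ← 0.210000 + 0.53·(-0.142800) = 0.134316
x=0.530000, w=0.134316: f=0.414198 → w ← 0.134316 + 0.53·0.414198 = 0.353841
x=1.060000, w=0.353841: f=0.631743 → w ← 0.353841 + 0.53·0.631743 = 0.688665
x=1.590000, w=0.688665: f=0.531523 → w ← 0.688665 + 0.53·0.531523 = 0.970373
x=2.120000, w=0.970373: f=0.193087 → w ← 0.970373 + 0.53·0.193087 = 1.072709
w(2.65) ≈ 1.0727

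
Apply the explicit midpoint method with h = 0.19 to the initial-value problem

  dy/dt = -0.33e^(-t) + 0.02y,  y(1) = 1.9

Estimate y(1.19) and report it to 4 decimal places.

1.8862

Midpoint: k1 = f(t_n, y_n); k2 = f(t_n + h/2, y_n + (h/2)·k1); y_{n+1} = y_n + h·k2.
t=1.000000, y=1.900000:
  k1 = f(1.000000, 1.900000) = -0.083400
  k2 = f(1.095000, 1.892077) = -0.072557
  y ← 1.900000 + 0.19·(-0.072557) = 1.886214
y(1.19) ≈ 1.8862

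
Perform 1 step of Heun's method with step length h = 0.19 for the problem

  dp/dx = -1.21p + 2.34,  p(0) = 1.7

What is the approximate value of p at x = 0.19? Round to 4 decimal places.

1.7476

Heun: k1 = f(x_n, p_n); k2 = f(x_n + h, p_n + h·k1); p_{n+1} = p_n + (h/2)·(k1 + k2).
x=0.000000, p=1.700000:
  k1 = f(0.000000, 1.700000) = 0.283000
  k2 = f(0.190000, 1.753770) = 0.217938
  p ← 1.700000 + (0.19/2)·(0.283000 + 0.217938) = 1.747589
p(0.19) ≈ 1.7476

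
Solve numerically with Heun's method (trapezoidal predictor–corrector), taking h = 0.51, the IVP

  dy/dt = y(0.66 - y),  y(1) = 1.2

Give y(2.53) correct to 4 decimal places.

Heun: k1 = f(t_n, y_n); k2 = f(t_n + h, y_n + h·k1); y_{n+1} = y_n + (h/2)·(k1 + k2).
t=1.000000, y=1.200000:
  k1 = f(1.000000, 1.200000) = -0.648000
  k2 = f(1.510000, 0.869520) = -0.182182
  y ← 1.200000 + (0.51/2)·(-0.648000 + (-0.182182)) = 0.988304
t=1.510000, y=0.988304:
  k1 = f(1.510000, 0.988304) = -0.324464
  k2 = f(2.020000, 0.822827) = -0.133979
  y ← 0.988304 + (0.51/2)·(-0.324464 + (-0.133979)) = 0.871401
t=2.020000, y=0.871401:
  k1 = f(2.020000, 0.871401) = -0.184215
  k2 = f(2.530000, 0.777451) = -0.091313
  y ← 0.871401 + (0.51/2)·(-0.184215 + (-0.091313)) = 0.801141
y(2.53) ≈ 0.8011

0.8011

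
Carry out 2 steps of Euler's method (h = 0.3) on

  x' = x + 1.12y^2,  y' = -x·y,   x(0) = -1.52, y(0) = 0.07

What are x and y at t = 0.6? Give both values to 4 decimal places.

Euler on (x,y): x_{n+1} = x_n + h·x', y_{n+1} = y_n + h·y'.
0.000000: (-1.520000, 0.070000); f=(-1.514512, 0.106400) → (-1.974354, 0.101920)
0.300000: (-1.974354, 0.101920); f=(-1.962719, 0.201226) → (-2.563169, 0.162288)
(x(0.6), y(0.6)) ≈ (-2.5632, 0.1623)

-2.5632, 0.1623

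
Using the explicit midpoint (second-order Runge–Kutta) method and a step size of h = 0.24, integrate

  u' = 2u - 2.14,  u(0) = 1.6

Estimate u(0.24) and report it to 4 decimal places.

Midpoint: k1 = f(t_n, u_n); k2 = f(t_n + h/2, u_n + (h/2)·k1); u_{n+1} = u_n + h·k2.
t=0.000000, u=1.600000:
  k1 = f(0.000000, 1.600000) = 1.060000
  k2 = f(0.120000, 1.727200) = 1.314400
  u ← 1.600000 + 0.24·1.314400 = 1.915456
u(0.24) ≈ 1.9155

1.9155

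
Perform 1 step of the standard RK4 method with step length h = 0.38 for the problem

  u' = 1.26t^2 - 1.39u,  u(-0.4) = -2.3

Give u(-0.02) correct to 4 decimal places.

RK4: k1 = f(t_n, u_n); k2 = f(t_n + h/2, u_n + (h/2)·k1); k3 = f(t_n + h/2, u_n + (h/2)·k2); k4 = f(t_n + h, u_n + h·k3); u_{n+1} = u_n + (h/6)·(k1 + 2k2 + 2k3 + k4).
t=-0.400000, u=-2.300000:
  k1 = f(-0.400000, -2.300000) = 3.398600
  k2 = f(-0.210000, -1.654266) = 2.354996
  k3 = f(-0.210000, -1.852551) = 2.630612
  k4 = f(-0.020000, -1.300368) = 1.808015
  u ← -2.300000 + (0.38/6)·(k1 + 2k2 + 2k3 + k4) = -1.338737
u(-0.02) ≈ -1.3387

-1.3387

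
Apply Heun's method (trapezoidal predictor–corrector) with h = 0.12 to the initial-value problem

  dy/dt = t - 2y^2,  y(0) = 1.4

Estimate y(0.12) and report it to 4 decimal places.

1.0683

Heun: k1 = f(t_n, y_n); k2 = f(t_n + h, y_n + h·k1); y_{n+1} = y_n + (h/2)·(k1 + k2).
t=0.000000, y=1.400000:
  k1 = f(0.000000, 1.400000) = -3.920000
  k2 = f(0.120000, 0.929600) = -1.608312
  y ← 1.400000 + (0.12/2)·(-3.920000 + (-1.608312)) = 1.068301
y(0.12) ≈ 1.0683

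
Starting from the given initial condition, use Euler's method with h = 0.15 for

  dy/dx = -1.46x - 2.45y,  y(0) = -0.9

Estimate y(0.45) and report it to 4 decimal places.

Euler: y_{n+1} = y_n + h·f(x_n, y_n).
x=0.000000, y=-0.900000: f=2.205000 → y ← -0.900000 + 0.15·2.205000 = -0.569250
x=0.150000, y=-0.569250: f=1.175663 → y ← -0.569250 + 0.15·1.175663 = -0.392901
x=0.300000, y=-0.392901: f=0.524607 → y ← -0.392901 + 0.15·0.524607 = -0.314210
y(0.45) ≈ -0.3142

-0.3142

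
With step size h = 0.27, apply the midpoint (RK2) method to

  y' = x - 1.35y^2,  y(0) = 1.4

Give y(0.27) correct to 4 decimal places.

1.0401

Midpoint: k1 = f(x_n, y_n); k2 = f(x_n + h/2, y_n + (h/2)·k1); y_{n+1} = y_n + h·k2.
x=0.000000, y=1.400000:
  k1 = f(0.000000, 1.400000) = -2.646000
  k2 = f(0.135000, 1.042790) = -1.333005
  y ← 1.400000 + 0.27·(-1.333005) = 1.040089
y(0.27) ≈ 1.0401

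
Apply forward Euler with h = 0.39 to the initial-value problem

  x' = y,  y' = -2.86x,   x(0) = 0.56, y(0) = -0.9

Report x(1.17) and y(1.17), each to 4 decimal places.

Euler on (x,y): x_{n+1} = x_n + h·x', y_{n+1} = y_n + h·y'.
0.000000: (0.560000, -0.900000); f=(-0.900000, -1.601600) → (0.209000, -1.524624)
0.390000: (0.209000, -1.524624); f=(-1.524624, -0.597740) → (-0.385603, -1.757743)
0.780000: (-0.385603, -1.757743); f=(-1.757743, 1.102826) → (-1.071123, -1.327641)
(x(1.17), y(1.17)) ≈ (-1.0711, -1.3276)

-1.0711, -1.3276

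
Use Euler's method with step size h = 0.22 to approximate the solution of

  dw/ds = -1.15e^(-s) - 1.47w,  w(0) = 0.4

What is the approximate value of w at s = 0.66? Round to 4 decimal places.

-0.2922

Euler: w_{n+1} = w_n + h·f(s_n, w_n).
s=0.000000, w=0.400000: f=-1.738000 → w ← 0.400000 + 0.22·(-1.738000) = 0.017640
s=0.220000, w=0.017640: f=-0.948827 → w ← 0.017640 + 0.22·(-0.948827) = -0.191102
s=0.440000, w=-0.191102: f=-0.459722 → w ← -0.191102 + 0.22·(-0.459722) = -0.292241
w(0.66) ≈ -0.2922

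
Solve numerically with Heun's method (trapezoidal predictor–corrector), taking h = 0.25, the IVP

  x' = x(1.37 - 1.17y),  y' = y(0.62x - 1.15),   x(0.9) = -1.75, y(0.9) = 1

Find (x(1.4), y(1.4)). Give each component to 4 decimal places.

-2.4742, 0.3395

Heun on (x,y): k1 = f(s_n, state_n); k2 = f(s_n + h, state_n + h·k1); state_{n+1} = state_n + (h/2)·(k1 + k2).
0.900000: (-1.750000, 1.000000)
  k1 = (-0.350000, -2.235000)
  predictor → (-1.837500, 0.441250)
  k2 = (-1.568743, -1.010132)
  → (-1.989843, 0.594359)
1.150000: (-1.989843, 0.594359)
  k1 = (-1.342349, -1.416774)
  predictor → (-2.325430, 0.240165)
  k2 = (-2.532409, -0.622452)
  → (-2.474188, 0.339455)
(x(1.4), y(1.4)) ≈ (-2.4742, 0.3395)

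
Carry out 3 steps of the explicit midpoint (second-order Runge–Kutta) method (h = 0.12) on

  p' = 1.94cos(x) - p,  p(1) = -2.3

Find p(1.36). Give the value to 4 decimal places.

Midpoint: k1 = f(x_n, p_n); k2 = f(x_n + h/2, p_n + (h/2)·k1); p_{n+1} = p_n + h·k2.
x=1.000000, p=-2.300000:
  k1 = f(1.000000, -2.300000) = 3.348186
  k2 = f(1.060000, -2.099109) = 3.047521
  p ← -2.300000 + 0.12·3.047521 = -1.934298
x=1.120000, p=-1.934298:
  k1 = f(1.120000, -1.934298) = 2.779521
  k2 = f(1.180000, -1.767526) = 2.506520
  p ← -1.934298 + 0.12·2.506520 = -1.633515
x=1.240000, p=-1.633515:
  k1 = f(1.240000, -1.633515) = 2.263620
  k2 = f(1.300000, -1.497698) = 2.016646
  p ← -1.633515 + 0.12·2.016646 = -1.391518
p(1.36) ≈ -1.3915

-1.3915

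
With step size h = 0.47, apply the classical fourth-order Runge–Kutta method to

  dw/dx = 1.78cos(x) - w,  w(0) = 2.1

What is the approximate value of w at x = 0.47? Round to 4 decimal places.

RK4: k1 = f(x_n, w_n); k2 = f(x_n + h/2, w_n + (h/2)·k1); k3 = f(x_n + h/2, w_n + (h/2)·k2); k4 = f(x_n + h, w_n + h·k3); w_{n+1} = w_n + (h/6)·(k1 + 2k2 + 2k3 + k4).
x=0.000000, w=2.100000:
  k1 = f(0.000000, 2.100000) = -0.320000
  k2 = f(0.235000, 2.024800) = -0.293724
  k3 = f(0.235000, 2.030975) = -0.299899
  k4 = f(0.470000, 1.959047) = -0.372056
  w ← 2.100000 + (0.47/6)·(k1 + 2k2 + 2k3 + k4) = 1.952788
w(0.47) ≈ 1.9528

1.9528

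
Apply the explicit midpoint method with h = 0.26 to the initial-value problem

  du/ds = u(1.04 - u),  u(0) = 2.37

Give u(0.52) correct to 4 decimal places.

1.6165

Midpoint: k1 = f(s_n, u_n); k2 = f(s_n + h/2, u_n + (h/2)·k1); u_{n+1} = u_n + h·k2.
s=0.000000, u=2.370000:
  k1 = f(0.000000, 2.370000) = -3.152100
  k2 = f(0.130000, 1.960227) = -1.803854
  u ← 2.370000 + 0.26·(-1.803854) = 1.900998
s=0.260000, u=1.900998:
  k1 = f(0.260000, 1.900998) = -1.636756
  k2 = f(0.390000, 1.688220) = -1.094337
  u ← 1.900998 + 0.26·(-1.094337) = 1.616470
u(0.52) ≈ 1.6165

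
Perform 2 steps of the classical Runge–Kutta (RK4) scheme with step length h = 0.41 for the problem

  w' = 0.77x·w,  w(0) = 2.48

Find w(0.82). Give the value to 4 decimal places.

RK4: k1 = f(x_n, w_n); k2 = f(x_n + h/2, w_n + (h/2)·k1); k3 = f(x_n + h/2, w_n + (h/2)·k2); k4 = f(x_n + h, w_n + h·k3); w_{n+1} = w_n + (h/6)·(k1 + 2k2 + 2k3 + k4).
x=0.000000, w=2.480000:
  k1 = f(0.000000, 2.480000) = 0.000000
  k2 = f(0.205000, 2.480000) = 0.391468
  k3 = f(0.205000, 2.560251) = 0.404136
  k4 = f(0.410000, 2.645696) = 0.835246
  w ← 2.480000 + (0.41/6)·(k1 + 2k2 + 2k3 + k4) = 2.645808
x=0.410000, w=2.645808:
  k1 = f(0.410000, 2.645808) = 0.835281
  k2 = f(0.615000, 2.817040) = 1.334009
  k3 = f(0.615000, 2.919280) = 1.382425
  k4 = f(0.820000, 3.212602) = 2.028437
  w ← 2.645808 + (0.41/6)·(k1 + 2k2 + 2k3 + k4) = 3.212741
w(0.82) ≈ 3.2127

3.2127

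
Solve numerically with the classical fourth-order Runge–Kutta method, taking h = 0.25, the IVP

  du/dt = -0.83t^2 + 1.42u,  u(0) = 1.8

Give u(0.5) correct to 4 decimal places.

RK4: k1 = f(t_n, u_n); k2 = f(t_n + h/2, u_n + (h/2)·k1); k3 = f(t_n + h/2, u_n + (h/2)·k2); k4 = f(t_n + h, u_n + h·k3); u_{n+1} = u_n + (h/6)·(k1 + 2k2 + 2k3 + k4).
t=0.000000, u=1.800000:
  k1 = f(0.000000, 1.800000) = 2.556000
  k2 = f(0.125000, 2.119500) = 2.996721
  k3 = f(0.125000, 2.174590) = 3.074949
  k4 = f(0.250000, 2.568737) = 3.595732
  u ← 1.800000 + (0.25/6)·(k1 + 2k2 + 2k3 + k4) = 2.562295
t=0.250000, u=2.562295:
  k1 = f(0.250000, 2.562295) = 3.586583
  k2 = f(0.375000, 3.010618) = 4.158358
  k3 = f(0.375000, 3.082089) = 4.259848
  k4 = f(0.500000, 3.627257) = 4.943205
  u ← 2.562295 + (0.25/6)·(k1 + 2k2 + 2k3 + k4) = 3.619220
u(0.5) ≈ 3.6192

3.6192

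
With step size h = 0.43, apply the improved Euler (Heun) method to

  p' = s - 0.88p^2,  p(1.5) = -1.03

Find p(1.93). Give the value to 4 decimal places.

-0.6103

Heun: k1 = f(s_n, p_n); k2 = f(s_n + h, p_n + h·k1); p_{n+1} = p_n + (h/2)·(k1 + k2).
s=1.500000, p=-1.030000:
  k1 = f(1.500000, -1.030000) = 0.566408
  k2 = f(1.930000, -0.786445) = 1.385724
  p ← -1.030000 + (0.43/2)·(0.566408 + 1.385724) = -0.610292
p(1.93) ≈ -0.6103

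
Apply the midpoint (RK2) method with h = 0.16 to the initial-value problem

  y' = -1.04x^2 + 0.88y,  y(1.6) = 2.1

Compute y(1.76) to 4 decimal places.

1.9169

Midpoint: k1 = f(x_n, y_n); k2 = f(x_n + h/2, y_n + (h/2)·k1); y_{n+1} = y_n + h·k2.
x=1.600000, y=2.100000:
  k1 = f(1.600000, 2.100000) = -0.814400
  k2 = f(1.680000, 2.034848) = -1.144630
  y ← 2.100000 + 0.16·(-1.144630) = 1.916859
y(1.76) ≈ 1.9169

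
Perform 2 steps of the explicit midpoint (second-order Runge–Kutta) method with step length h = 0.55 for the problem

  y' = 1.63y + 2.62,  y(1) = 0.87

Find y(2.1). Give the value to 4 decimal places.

11.4792

Midpoint: k1 = f(x_n, y_n); k2 = f(x_n + h/2, y_n + (h/2)·k1); y_{n+1} = y_n + h·k2.
x=1.000000, y=0.870000:
  k1 = f(1.000000, 0.870000) = 4.038100
  k2 = f(1.275000, 1.980478) = 5.848178
  y ← 0.870000 + 0.55·5.848178 = 4.086498
x=1.550000, y=4.086498:
  k1 = f(1.550000, 4.086498) = 9.280992
  k2 = f(1.825000, 6.638771) = 13.441196
  y ← 4.086498 + 0.55·13.441196 = 11.479156
y(2.1) ≈ 11.4792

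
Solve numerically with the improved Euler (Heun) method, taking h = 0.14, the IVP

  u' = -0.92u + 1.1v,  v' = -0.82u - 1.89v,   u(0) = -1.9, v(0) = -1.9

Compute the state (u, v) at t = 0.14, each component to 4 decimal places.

-1.8893, -1.2718

Heun on (u,v): k1 = f(t_n, state_n); k2 = f(t_n + h, state_n + h·k1); state_{n+1} = state_n + (h/2)·(k1 + k2).
0.000000: (-1.900000, -1.900000)
  k1 = (-0.342000, 5.149000)
  predictor → (-1.947880, -1.179140)
  k2 = (0.494996, 3.825836)
  → (-1.889290, -1.271761)
(u(0.14), v(0.14)) ≈ (-1.8893, -1.2718)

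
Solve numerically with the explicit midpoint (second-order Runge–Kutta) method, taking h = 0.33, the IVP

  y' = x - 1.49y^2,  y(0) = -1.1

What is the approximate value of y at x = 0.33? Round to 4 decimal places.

-2.0058

Midpoint: k1 = f(x_n, y_n); k2 = f(x_n + h/2, y_n + (h/2)·k1); y_{n+1} = y_n + h·k2.
x=0.000000, y=-1.100000:
  k1 = f(0.000000, -1.100000) = -1.802900
  k2 = f(0.165000, -1.397479) = -2.744890
  y ← -1.100000 + 0.33·(-2.744890) = -2.005814
y(0.33) ≈ -2.0058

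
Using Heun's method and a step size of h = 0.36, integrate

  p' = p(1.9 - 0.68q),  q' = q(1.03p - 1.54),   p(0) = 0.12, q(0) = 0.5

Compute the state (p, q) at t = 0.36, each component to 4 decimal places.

Heun on (p,q): k1 = f(t_n, state_n); k2 = f(t_n + h, state_n + h·k1); state_{n+1} = state_n + (h/2)·(k1 + k2).
0.000000: (0.120000, 0.500000)
  k1 = (0.187200, -0.708200)
  predictor → (0.187392, 0.245048)
  k2 = (0.324819, -0.330076)
  → (0.212163, 0.313110)
(p(0.36), q(0.36)) ≈ (0.2122, 0.3131)

0.2122, 0.3131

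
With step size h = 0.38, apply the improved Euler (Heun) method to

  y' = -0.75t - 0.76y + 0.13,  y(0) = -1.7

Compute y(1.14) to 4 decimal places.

Heun: k1 = f(t_n, y_n); k2 = f(t_n + h, y_n + h·k1); y_{n+1} = y_n + (h/2)·(k1 + k2).
t=0.000000, y=-1.700000:
  k1 = f(0.000000, -1.700000) = 1.422000
  k2 = f(0.380000, -1.159640) = 0.726326
  y ← -1.700000 + (0.38/2)·(1.422000 + 0.726326) = -1.291818
t=0.380000, y=-1.291818:
  k1 = f(0.380000, -1.291818) = 0.826782
  k2 = f(0.760000, -0.977641) = 0.303007
  y ← -1.291818 + (0.38/2)·(0.826782 + 0.303007) = -1.077158
t=0.760000, y=-1.077158:
  k1 = f(0.760000, -1.077158) = 0.378640
  k2 = f(1.140000, -0.933275) = -0.015711
  y ← -1.077158 + (0.38/2)·(0.378640 + (-0.015711)) = -1.008202
y(1.14) ≈ -1.0082

-1.0082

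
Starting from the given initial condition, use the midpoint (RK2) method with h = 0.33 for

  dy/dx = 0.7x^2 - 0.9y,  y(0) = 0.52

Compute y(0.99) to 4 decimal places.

Midpoint: k1 = f(x_n, y_n); k2 = f(x_n + h/2, y_n + (h/2)·k1); y_{n+1} = y_n + h·k2.
x=0.000000, y=0.520000:
  k1 = f(0.000000, 0.520000) = -0.468000
  k2 = f(0.165000, 0.442780) = -0.379445
  y ← 0.520000 + 0.33·(-0.379445) = 0.394783
x=0.330000, y=0.394783:
  k1 = f(0.330000, 0.394783) = -0.279075
  k2 = f(0.495000, 0.348736) = -0.142345
  y ← 0.394783 + 0.33·(-0.142345) = 0.347810
x=0.660000, y=0.347810:
  k1 = f(0.660000, 0.347810) = -0.008109
  k2 = f(0.825000, 0.346472) = 0.164613
  y ← 0.347810 + 0.33·0.164613 = 0.402132
y(0.99) ≈ 0.4021

0.4021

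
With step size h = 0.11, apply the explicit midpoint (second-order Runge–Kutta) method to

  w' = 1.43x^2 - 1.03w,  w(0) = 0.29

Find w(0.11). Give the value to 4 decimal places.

0.2595

Midpoint: k1 = f(x_n, w_n); k2 = f(x_n + h/2, w_n + (h/2)·k1); w_{n+1} = w_n + h·k2.
x=0.000000, w=0.290000:
  k1 = f(0.000000, 0.290000) = -0.298700
  k2 = f(0.055000, 0.273571) = -0.277453
  w ← 0.290000 + 0.11·(-0.277453) = 0.259480
w(0.11) ≈ 0.2595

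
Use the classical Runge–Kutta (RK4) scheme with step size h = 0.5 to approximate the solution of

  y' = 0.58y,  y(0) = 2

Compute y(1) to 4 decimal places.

RK4: k1 = f(x_n, y_n); k2 = f(x_n + h/2, y_n + (h/2)·k1); k3 = f(x_n + h/2, y_n + (h/2)·k2); k4 = f(x_n + h, y_n + h·k3); y_{n+1} = y_n + (h/6)·(k1 + 2k2 + 2k3 + k4).
x=0.000000, y=2.000000:
  k1 = f(0.000000, 2.000000) = 1.160000
  k2 = f(0.250000, 2.290000) = 1.328200
  k3 = f(0.250000, 2.332050) = 1.352589
  k4 = f(0.500000, 2.676295) = 1.552251
  y ← 2.000000 + (0.5/6)·(k1 + 2k2 + 2k3 + k4) = 2.672819
x=0.500000, y=2.672819:
  k1 = f(0.500000, 2.672819) = 1.550235
  k2 = f(0.750000, 3.060378) = 1.775019
  k3 = f(0.750000, 3.116574) = 1.807613
  k4 = f(1.000000, 3.576625) = 2.074443
  y ← 2.672819 + (0.5/6)·(k1 + 2k2 + 2k3 + k4) = 3.571981
y(1) ≈ 3.5720

3.5720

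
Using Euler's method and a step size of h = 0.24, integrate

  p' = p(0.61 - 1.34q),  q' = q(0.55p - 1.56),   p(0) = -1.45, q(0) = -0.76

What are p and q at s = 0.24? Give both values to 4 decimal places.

Euler on (p,q): p_{n+1} = p_n + h·p', q_{n+1} = q_n + h·q'.
0.000000: (-1.450000, -0.760000); f=(-2.361180, 1.791700) → (-2.016683, -0.329992)
(p(0.24), q(0.24)) ≈ (-2.0167, -0.3300)

-2.0167, -0.3300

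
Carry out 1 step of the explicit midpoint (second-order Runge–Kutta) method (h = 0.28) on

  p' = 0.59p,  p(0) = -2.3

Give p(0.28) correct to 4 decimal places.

Midpoint: k1 = f(t_n, p_n); k2 = f(t_n + h/2, p_n + (h/2)·k1); p_{n+1} = p_n + h·k2.
t=0.000000, p=-2.300000:
  k1 = f(0.000000, -2.300000) = -1.357000
  k2 = f(0.140000, -2.489980) = -1.469088
  p ← -2.300000 + 0.28·(-1.469088) = -2.711345
p(0.28) ≈ -2.7113

-2.7113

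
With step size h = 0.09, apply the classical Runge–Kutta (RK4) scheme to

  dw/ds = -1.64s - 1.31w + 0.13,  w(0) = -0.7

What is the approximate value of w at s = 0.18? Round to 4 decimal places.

-0.5567

RK4: k1 = f(s_n, w_n); k2 = f(s_n + h/2, w_n + (h/2)·k1); k3 = f(s_n + h/2, w_n + (h/2)·k2); k4 = f(s_n + h, w_n + h·k3); w_{n+1} = w_n + (h/6)·(k1 + 2k2 + 2k3 + k4).
s=0.000000, w=-0.700000:
  k1 = f(0.000000, -0.700000) = 1.047000
  k2 = f(0.045000, -0.652885) = 0.911479
  k3 = f(0.045000, -0.658983) = 0.919468
  k4 = f(0.090000, -0.617248) = 0.790995
  w ← -0.700000 + (0.09/6)·(k1 + 2k2 + 2k3 + k4) = -0.617502
s=0.090000, w=-0.617502:
  k1 = f(0.090000, -0.617502) = 0.791327
  k2 = f(0.135000, -0.581892) = 0.670878
  k3 = f(0.135000, -0.587312) = 0.677979
  k4 = f(0.180000, -0.556484) = 0.563793
  w ← -0.617502 + (0.09/6)·(k1 + 2k2 + 2k3 + k4) = -0.556709
w(0.18) ≈ -0.5567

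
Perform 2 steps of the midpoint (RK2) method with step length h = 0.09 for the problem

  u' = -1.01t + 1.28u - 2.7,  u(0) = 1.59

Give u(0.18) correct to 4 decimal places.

Midpoint: k1 = f(t_n, u_n); k2 = f(t_n + h/2, u_n + (h/2)·k1); u_{n+1} = u_n + h·k2.
t=0.000000, u=1.590000:
  k1 = f(0.000000, 1.590000) = -0.664800
  k2 = f(0.045000, 1.560084) = -0.748542
  u ← 1.590000 + 0.09·(-0.748542) = 1.522631
t=0.090000, u=1.522631:
  k1 = f(0.090000, 1.522631) = -0.841932
  k2 = f(0.135000, 1.484744) = -0.935877
  u ← 1.522631 + 0.09·(-0.935877) = 1.438402
u(0.18) ≈ 1.4384

1.4384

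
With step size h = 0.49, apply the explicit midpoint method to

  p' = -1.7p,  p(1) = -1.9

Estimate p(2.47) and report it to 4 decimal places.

-0.2579

Midpoint: k1 = f(t_n, p_n); k2 = f(t_n + h/2, p_n + (h/2)·k1); p_{n+1} = p_n + h·k2.
t=1.000000, p=-1.900000:
  k1 = f(1.000000, -1.900000) = 3.230000
  k2 = f(1.245000, -1.108650) = 1.884705
  p ← -1.900000 + 0.49·1.884705 = -0.976495
t=1.490000, p=-0.976495:
  k1 = f(1.490000, -0.976495) = 1.660041
  k2 = f(1.735000, -0.569785) = 0.968634
  p ← -0.976495 + 0.49·0.968634 = -0.501864
t=1.980000, p=-0.501864:
  k1 = f(1.980000, -0.501864) = 0.853169
  k2 = f(2.225000, -0.292838) = 0.497824
  p ← -0.501864 + 0.49·0.497824 = -0.257930
p(2.47) ≈ -0.2579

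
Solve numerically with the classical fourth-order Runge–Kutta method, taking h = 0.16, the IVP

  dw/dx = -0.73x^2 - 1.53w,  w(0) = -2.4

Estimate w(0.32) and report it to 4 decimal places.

RK4: k1 = f(x_n, w_n); k2 = f(x_n + h/2, w_n + (h/2)·k1); k3 = f(x_n + h/2, w_n + (h/2)·k2); k4 = f(x_n + h, w_n + h·k3); w_{n+1} = w_n + (h/6)·(k1 + 2k2 + 2k3 + k4).
x=0.000000, w=-2.400000:
  k1 = f(0.000000, -2.400000) = 3.672000
  k2 = f(0.080000, -2.106240) = 3.217875
  k3 = f(0.080000, -2.142570) = 3.273460
  k4 = f(0.160000, -1.876246) = 2.851969
  w ← -2.400000 + (0.16/6)·(k1 + 2k2 + 2k3 + k4) = -1.879823
x=0.160000, w=-1.879823:
  k1 = f(0.160000, -1.879823) = 2.857441
  k2 = f(0.240000, -1.651228) = 2.484330
  k3 = f(0.240000, -1.681077) = 2.529999
  k4 = f(0.320000, -1.475023) = 2.182033
  w ← -1.879823 + (0.16/6)·(k1 + 2k2 + 2k3 + k4) = -1.478006
w(0.32) ≈ -1.4780

-1.4780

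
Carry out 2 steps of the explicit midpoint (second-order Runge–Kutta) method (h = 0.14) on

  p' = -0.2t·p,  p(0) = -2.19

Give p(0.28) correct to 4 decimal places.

-2.1729

Midpoint: k1 = f(t_n, p_n); k2 = f(t_n + h/2, p_n + (h/2)·k1); p_{n+1} = p_n + h·k2.
t=0.000000, p=-2.190000:
  k1 = f(0.000000, -2.190000) = 0.000000
  k2 = f(0.070000, -2.190000) = 0.030660
  p ← -2.190000 + 0.14·0.030660 = -2.185708
t=0.140000, p=-2.185708:
  k1 = f(0.140000, -2.185708) = 0.061200
  k2 = f(0.210000, -2.181424) = 0.091620
  p ← -2.185708 + 0.14·0.091620 = -2.172881
p(0.28) ≈ -2.1729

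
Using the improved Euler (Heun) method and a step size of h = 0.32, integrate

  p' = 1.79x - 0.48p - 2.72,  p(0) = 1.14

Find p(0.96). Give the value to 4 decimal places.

Heun: k1 = f(x_n, p_n); k2 = f(x_n + h, p_n + h·k1); p_{n+1} = p_n + (h/2)·(k1 + k2).
x=0.000000, p=1.140000:
  k1 = f(0.000000, 1.140000) = -3.267200
  k2 = f(0.320000, 0.094496) = -2.192558
  p ← 1.140000 + (0.32/2)·(-3.267200 + (-2.192558)) = 0.266439
x=0.320000, p=0.266439:
  k1 = f(0.320000, 0.266439) = -2.275091
  k2 = f(0.640000, -0.461590) = -1.352837
  p ← 0.266439 + (0.32/2)·(-2.275091 + (-1.352837)) = -0.314030
x=0.640000, p=-0.314030:
  k1 = f(0.640000, -0.314030) = -1.423666
  k2 = f(0.960000, -0.769603) = -0.632191
  p ← -0.314030 + (0.32/2)·(-1.423666 + (-0.632191)) = -0.642967
p(0.96) ≈ -0.6430

-0.6430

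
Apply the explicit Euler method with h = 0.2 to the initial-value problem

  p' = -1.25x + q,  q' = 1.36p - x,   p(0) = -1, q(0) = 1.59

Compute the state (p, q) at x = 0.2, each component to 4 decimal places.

Euler on (p,q): p_{n+1} = p_n + h·p', q_{n+1} = q_n + h·q'.
0.000000: (-1.000000, 1.590000); f=(1.590000, -1.360000) → (-0.682000, 1.318000)
(p(0.2), q(0.2)) ≈ (-0.6820, 1.3180)

-0.6820, 1.3180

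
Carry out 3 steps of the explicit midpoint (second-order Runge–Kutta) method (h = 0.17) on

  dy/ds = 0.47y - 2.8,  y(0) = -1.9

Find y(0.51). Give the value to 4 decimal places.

Midpoint: k1 = f(s_n, y_n); k2 = f(s_n + h/2, y_n + (h/2)·k1); y_{n+1} = y_n + h·k2.
s=0.000000, y=-1.900000:
  k1 = f(0.000000, -1.900000) = -3.693000
  k2 = f(0.085000, -2.213905) = -3.840535
  y ← -1.900000 + 0.17·(-3.840535) = -2.552891
s=0.170000, y=-2.552891:
  k1 = f(0.170000, -2.552891) = -3.999859
  k2 = f(0.255000, -2.892879) = -4.159653
  y ← -2.552891 + 0.17·(-4.159653) = -3.260032
s=0.340000, y=-3.260032:
  k1 = f(0.340000, -3.260032) = -4.332215
  k2 = f(0.425000, -3.628270) = -4.505287
  y ← -3.260032 + 0.17·(-4.505287) = -4.025931
y(0.51) ≈ -4.0259

-4.0259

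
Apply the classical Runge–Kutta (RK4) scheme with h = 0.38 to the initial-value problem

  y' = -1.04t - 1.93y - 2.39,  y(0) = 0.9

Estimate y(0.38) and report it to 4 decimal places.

-0.2681

RK4: k1 = f(t_n, y_n); k2 = f(t_n + h/2, y_n + (h/2)·k1); k3 = f(t_n + h/2, y_n + (h/2)·k2); k4 = f(t_n + h, y_n + h·k3); y_{n+1} = y_n + (h/6)·(k1 + 2k2 + 2k3 + k4).
t=0.000000, y=0.900000:
  k1 = f(0.000000, 0.900000) = -4.127000
  k2 = f(0.190000, 0.115870) = -2.811229
  k3 = f(0.190000, 0.365866) = -3.293722
  k4 = f(0.380000, -0.351614) = -2.106584
  y ← 0.900000 + (0.38/6)·(k1 + 2k2 + 2k3 + k4) = -0.268088
y(0.38) ≈ -0.2681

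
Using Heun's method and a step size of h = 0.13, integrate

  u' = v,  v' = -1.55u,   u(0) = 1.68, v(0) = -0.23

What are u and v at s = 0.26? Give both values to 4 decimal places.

Heun on (u,v): k1 = f(s_n, state_n); k2 = f(s_n + h, state_n + h·k1); state_{n+1} = state_n + (h/2)·(k1 + k2).
0.000000: (1.680000, -0.230000)
  k1 = (-0.230000, -2.604000)
  predictor → (1.650100, -0.568520)
  k2 = (-0.568520, -2.557655)
  → (1.628096, -0.565508)
0.130000: (1.628096, -0.565508)
  k1 = (-0.565508, -2.523549)
  predictor → (1.554580, -0.893569)
  k2 = (-0.893569, -2.409599)
  → (1.533256, -0.886162)
(u(0.26), v(0.26)) ≈ (1.5333, -0.8862)

1.5333, -0.8862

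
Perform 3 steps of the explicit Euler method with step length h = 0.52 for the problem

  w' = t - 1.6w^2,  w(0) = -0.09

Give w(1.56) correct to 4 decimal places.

Euler: w_{n+1} = w_n + h·f(t_n, w_n).
t=0.000000, w=-0.090000: f=-0.012960 → w ← -0.090000 + 0.52·(-0.012960) = -0.096739
t=0.520000, w=-0.096739: f=0.505026 → w ← -0.096739 + 0.52·0.505026 = 0.165875
t=1.040000, w=0.165875: f=0.995977 → w ← 0.165875 + 0.52·0.995977 = 0.683783
w(1.56) ≈ 0.6838

0.6838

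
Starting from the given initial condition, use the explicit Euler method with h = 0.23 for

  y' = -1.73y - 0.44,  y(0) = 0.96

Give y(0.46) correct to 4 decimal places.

0.1859

Euler: y_{n+1} = y_n + h·f(s_n, y_n).
s=0.000000, y=0.960000: f=-2.100800 → y ← 0.960000 + 0.23·(-2.100800) = 0.476816
s=0.230000, y=0.476816: f=-1.264892 → y ← 0.476816 + 0.23·(-1.264892) = 0.185891
y(0.46) ≈ 0.1859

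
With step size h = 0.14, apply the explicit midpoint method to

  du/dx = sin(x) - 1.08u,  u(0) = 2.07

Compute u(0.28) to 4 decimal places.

Midpoint: k1 = f(x_n, u_n); k2 = f(x_n + h/2, u_n + (h/2)·k1); u_{n+1} = u_n + h·k2.
x=0.000000, u=2.070000:
  k1 = f(0.000000, 2.070000) = -2.235600
  k2 = f(0.070000, 1.913508) = -1.996646
  u ← 2.070000 + 0.14·(-1.996646) = 1.790470
x=0.140000, u=1.790470:
  k1 = f(0.140000, 1.790470) = -1.794164
  k2 = f(0.210000, 1.664878) = -1.589608
  u ← 1.790470 + 0.14·(-1.589608) = 1.567924
u(0.28) ≈ 1.5679

1.5679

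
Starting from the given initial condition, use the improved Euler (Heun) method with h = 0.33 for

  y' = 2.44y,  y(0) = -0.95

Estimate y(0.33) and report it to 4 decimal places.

-2.0229

Heun: k1 = f(t_n, y_n); k2 = f(t_n + h, y_n + h·k1); y_{n+1} = y_n + (h/2)·(k1 + k2).
t=0.000000, y=-0.950000:
  k1 = f(0.000000, -0.950000) = -2.318000
  k2 = f(0.330000, -1.714940) = -4.184454
  y ← -0.950000 + (0.33/2)·(-2.318000 + (-4.184454)) = -2.022905
y(0.33) ≈ -2.0229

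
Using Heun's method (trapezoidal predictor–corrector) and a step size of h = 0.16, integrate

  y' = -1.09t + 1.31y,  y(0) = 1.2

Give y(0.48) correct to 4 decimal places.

2.0897

Heun: k1 = f(t_n, y_n); k2 = f(t_n + h, y_n + h·k1); y_{n+1} = y_n + (h/2)·(k1 + k2).
t=0.000000, y=1.200000:
  k1 = f(0.000000, 1.200000) = 1.572000
  k2 = f(0.160000, 1.451520) = 1.727091
  y ← 1.200000 + (0.16/2)·(1.572000 + 1.727091) = 1.463927
t=0.160000, y=1.463927:
  k1 = f(0.160000, 1.463927) = 1.743345
  k2 = f(0.320000, 1.742862) = 1.934350
  y ← 1.463927 + (0.16/2)·(1.743345 + 1.934350) = 1.758143
t=0.320000, y=1.758143:
  k1 = f(0.320000, 1.758143) = 1.954367
  k2 = f(0.480000, 2.070842) = 2.189603
  y ← 1.758143 + (0.16/2)·(1.954367 + 2.189603) = 2.089660
y(0.48) ≈ 2.0897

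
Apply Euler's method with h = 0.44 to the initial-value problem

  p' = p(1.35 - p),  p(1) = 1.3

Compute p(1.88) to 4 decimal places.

Euler: p_{n+1} = p_n + h·f(x_n, p_n).
x=1.000000, p=1.300000: f=0.065000 → p ← 1.300000 + 0.44·0.065000 = 1.328600
x=1.440000, p=1.328600: f=0.028432 → p ← 1.328600 + 0.44·0.028432 = 1.341110
p(1.88) ≈ 1.3411

1.3411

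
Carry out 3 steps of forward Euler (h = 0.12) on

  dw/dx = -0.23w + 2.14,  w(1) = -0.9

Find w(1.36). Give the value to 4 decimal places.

-0.0782

Euler: w_{n+1} = w_n + h·f(x_n, w_n).
x=1.000000, w=-0.900000: f=2.347000 → w ← -0.900000 + 0.12·2.347000 = -0.618360
x=1.120000, w=-0.618360: f=2.282223 → w ← -0.618360 + 0.12·2.282223 = -0.344493
x=1.240000, w=-0.344493: f=2.219233 → w ← -0.344493 + 0.12·2.219233 = -0.078185
w(1.36) ≈ -0.0782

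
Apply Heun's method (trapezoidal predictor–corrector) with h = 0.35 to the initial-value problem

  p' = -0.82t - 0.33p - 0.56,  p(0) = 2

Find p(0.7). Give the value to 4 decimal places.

Heun: k1 = f(t_n, p_n); k2 = f(t_n + h, p_n + h·k1); p_{n+1} = p_n + (h/2)·(k1 + k2).
t=0.000000, p=2.000000:
  k1 = f(0.000000, 2.000000) = -1.220000
  k2 = f(0.350000, 1.573000) = -1.366090
  p ← 2.000000 + (0.35/2)·(-1.220000 + (-1.366090)) = 1.547434
t=0.350000, p=1.547434:
  k1 = f(0.350000, 1.547434) = -1.357653
  k2 = f(0.700000, 1.072256) = -1.487844
  p ← 1.547434 + (0.35/2)·(-1.357653 + (-1.487844)) = 1.049472
p(0.7) ≈ 1.0495

1.0495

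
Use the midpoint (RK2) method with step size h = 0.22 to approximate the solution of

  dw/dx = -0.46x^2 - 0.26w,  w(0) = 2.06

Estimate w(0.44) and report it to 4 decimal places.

Midpoint: k1 = f(x_n, w_n); k2 = f(x_n + h/2, w_n + (h/2)·k1); w_{n+1} = w_n + h·k2.
x=0.000000, w=2.060000:
  k1 = f(0.000000, 2.060000) = -0.535600
  k2 = f(0.110000, 2.001084) = -0.525848
  w ← 2.060000 + 0.22·(-0.525848) = 1.944313
x=0.220000, w=1.944313:
  k1 = f(0.220000, 1.944313) = -0.527786
  k2 = f(0.330000, 1.886257) = -0.540521
  w ← 1.944313 + 0.22·(-0.540521) = 1.825399
w(0.44) ≈ 1.8254

1.8254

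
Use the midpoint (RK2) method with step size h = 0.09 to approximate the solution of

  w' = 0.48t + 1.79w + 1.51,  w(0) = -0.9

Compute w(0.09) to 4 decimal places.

Midpoint: k1 = f(t_n, w_n); k2 = f(t_n + h/2, w_n + (h/2)·k1); w_{n+1} = w_n + h·k2.
t=0.000000, w=-0.900000:
  k1 = f(0.000000, -0.900000) = -0.101000
  k2 = f(0.045000, -0.904545) = -0.087536
  w ← -0.900000 + 0.09·(-0.087536) = -0.907878
w(0.09) ≈ -0.9079

-0.9079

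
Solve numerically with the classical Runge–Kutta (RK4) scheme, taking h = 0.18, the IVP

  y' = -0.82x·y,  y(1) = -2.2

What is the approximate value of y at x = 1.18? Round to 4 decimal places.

RK4: k1 = f(x_n, y_n); k2 = f(x_n + h/2, y_n + (h/2)·k1); k3 = f(x_n + h/2, y_n + (h/2)·k2); k4 = f(x_n + h, y_n + h·k3); y_{n+1} = y_n + (h/6)·(k1 + 2k2 + 2k3 + k4).
x=1.000000, y=-2.200000:
  k1 = f(1.000000, -2.200000) = 1.804000
  k2 = f(1.090000, -2.037640) = 1.821243
  k3 = f(1.090000, -2.036088) = 1.819856
  k4 = f(1.180000, -1.872426) = 1.811759
  y ← -2.200000 + (0.18/6)·(k1 + 2k2 + 2k3 + k4) = -1.873061
y(1.18) ≈ -1.8731

-1.8731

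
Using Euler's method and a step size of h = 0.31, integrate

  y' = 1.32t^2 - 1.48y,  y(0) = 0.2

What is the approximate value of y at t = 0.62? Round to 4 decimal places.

0.0979

Euler: y_{n+1} = y_n + h·f(t_n, y_n).
t=0.000000, y=0.200000: f=-0.296000 → y ← 0.200000 + 0.31·(-0.296000) = 0.108240
t=0.310000, y=0.108240: f=-0.033343 → y ← 0.108240 + 0.31·(-0.033343) = 0.097904
y(0.62) ≈ 0.0979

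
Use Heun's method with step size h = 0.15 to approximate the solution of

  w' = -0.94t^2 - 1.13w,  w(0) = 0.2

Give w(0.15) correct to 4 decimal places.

Heun: k1 = f(t_n, w_n); k2 = f(t_n + h, w_n + h·k1); w_{n+1} = w_n + (h/2)·(k1 + k2).
t=0.000000, w=0.200000:
  k1 = f(0.000000, 0.200000) = -0.226000
  k2 = f(0.150000, 0.166100) = -0.208843
  w ← 0.200000 + (0.15/2)·(-0.226000 + (-0.208843)) = 0.167387
w(0.15) ≈ 0.1674

0.1674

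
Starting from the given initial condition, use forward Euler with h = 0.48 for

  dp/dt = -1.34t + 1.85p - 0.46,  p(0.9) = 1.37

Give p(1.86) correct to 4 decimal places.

Euler: p_{n+1} = p_n + h·f(t_n, p_n).
t=0.900000, p=1.370000: f=0.868500 → p ← 1.370000 + 0.48·0.868500 = 1.786880
t=1.380000, p=1.786880: f=0.996528 → p ← 1.786880 + 0.48·0.996528 = 2.265213
p(1.86) ≈ 2.2652

2.2652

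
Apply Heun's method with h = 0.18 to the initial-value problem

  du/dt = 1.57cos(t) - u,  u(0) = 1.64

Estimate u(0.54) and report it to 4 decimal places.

1.5727

Heun: k1 = f(t_n, u_n); k2 = f(t_n + h, u_n + h·k1); u_{n+1} = u_n + (h/2)·(k1 + k2).
t=0.000000, u=1.640000:
  k1 = f(0.000000, 1.640000) = -0.070000
  k2 = f(0.180000, 1.627400) = -0.082765
  u ← 1.640000 + (0.18/2)·(-0.070000 + (-0.082765)) = 1.626251
t=0.180000, u=1.626251:
  k1 = f(0.180000, 1.626251) = -0.081617
  k2 = f(0.360000, 1.611560) = -0.142202
  u ← 1.626251 + (0.18/2)·(-0.081617 + (-0.142202)) = 1.606107
t=0.360000, u=1.606107:
  k1 = f(0.360000, 1.606107) = -0.136749
  k2 = f(0.540000, 1.581493) = -0.234890
  u ← 1.606107 + (0.18/2)·(-0.136749 + (-0.234890)) = 1.572660
u(0.54) ≈ 1.5727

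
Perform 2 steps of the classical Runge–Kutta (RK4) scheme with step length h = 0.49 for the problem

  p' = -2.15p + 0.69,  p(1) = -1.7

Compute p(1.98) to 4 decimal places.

RK4: k1 = f(t_n, p_n); k2 = f(t_n + h/2, p_n + (h/2)·k1); k3 = f(t_n + h/2, p_n + (h/2)·k2); k4 = f(t_n + h, p_n + h·k3); p_{n+1} = p_n + (h/6)·(k1 + 2k2 + 2k3 + k4).
t=1.000000, p=-1.700000:
  k1 = f(1.000000, -1.700000) = 4.345000
  k2 = f(1.245000, -0.635475) = 2.056271
  k3 = f(1.245000, -1.196214) = 3.261859
  k4 = f(1.490000, -0.101689) = 0.908631
  p ← -1.700000 + (0.49/6)·(k1 + 2k2 + 2k3 + k4) = -0.402325
t=1.490000, p=-0.402325:
  k1 = f(1.490000, -0.402325) = 1.555000
  k2 = f(1.735000, -0.021351) = 0.735904
  k3 = f(1.735000, -0.222029) = 1.167363
  k4 = f(1.980000, 0.169682) = 0.325183
  p ← -0.402325 + (0.49/6)·(k1 + 2k2 + 2k3 + k4) = 0.062090
p(1.98) ≈ 0.0621

0.0621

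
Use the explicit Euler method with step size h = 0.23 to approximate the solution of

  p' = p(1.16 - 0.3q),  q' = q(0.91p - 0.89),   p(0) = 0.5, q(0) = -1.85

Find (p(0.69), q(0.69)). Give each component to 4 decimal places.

Euler on (p,q): p_{n+1} = p_n + h·p', q_{n+1} = q_n + h·q'.
0.000000: (0.500000, -1.850000); f=(0.857500, 0.804750) → (0.697225, -1.664907)
0.230000: (0.697225, -1.664907); f=(1.157026, 0.425426) → (0.963341, -1.567060)
0.460000: (0.963341, -1.567060); f=(1.570359, 0.020936) → (1.324523, -1.562244)
(p(0.69), q(0.69)) ≈ (1.3245, -1.5622)

1.3245, -1.5622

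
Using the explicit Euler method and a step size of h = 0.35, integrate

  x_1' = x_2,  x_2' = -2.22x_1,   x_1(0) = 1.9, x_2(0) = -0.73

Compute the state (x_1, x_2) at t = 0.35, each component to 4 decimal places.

Euler on (x_1,x_2): x_1_{n+1} = x_1_n + h·x_1', x_2_{n+1} = x_2_n + h·x_2'.
0.000000: (1.900000, -0.730000); f=(-0.730000, -4.218000) → (1.644500, -2.206300)
(x_1(0.35), x_2(0.35)) ≈ (1.6445, -2.2063)

1.6445, -2.2063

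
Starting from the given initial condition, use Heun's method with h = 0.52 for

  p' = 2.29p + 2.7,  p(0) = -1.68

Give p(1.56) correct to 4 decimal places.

Heun: k1 = f(t_n, p_n); k2 = f(t_n + h, p_n + h·k1); p_{n+1} = p_n + (h/2)·(k1 + k2).
t=0.000000, p=-1.680000:
  k1 = f(0.000000, -1.680000) = -1.147200
  k2 = f(0.520000, -2.276544) = -2.513286
  p ← -1.680000 + (0.52/2)·(-1.147200 + (-2.513286)) = -2.631726
t=0.520000, p=-2.631726:
  k1 = f(0.520000, -2.631726) = -3.326653
  k2 = f(1.040000, -4.361586) = -7.288032
  p ← -2.631726 + (0.52/2)·(-3.326653 + (-7.288032)) = -5.391544
t=1.040000, p=-5.391544:
  k1 = f(1.040000, -5.391544) = -9.646637
  k2 = f(1.560000, -10.407796) = -21.133852
  p ← -5.391544 + (0.52/2)·(-9.646637 + (-21.133852)) = -13.394471
p(1.56) ≈ -13.3945

-13.3945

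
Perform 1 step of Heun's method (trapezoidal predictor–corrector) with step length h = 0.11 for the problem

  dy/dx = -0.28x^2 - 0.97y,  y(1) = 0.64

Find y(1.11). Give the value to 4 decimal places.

Heun: k1 = f(x_n, y_n); k2 = f(x_n + h, y_n + h·k1); y_{n+1} = y_n + (h/2)·(k1 + k2).
x=1.000000, y=0.640000:
  k1 = f(1.000000, 0.640000) = -0.900800
  k2 = f(1.110000, 0.540912) = -0.869673
  y ← 0.640000 + (0.11/2)·(-0.900800 + (-0.869673)) = 0.542624
y(1.11) ≈ 0.5426

0.5426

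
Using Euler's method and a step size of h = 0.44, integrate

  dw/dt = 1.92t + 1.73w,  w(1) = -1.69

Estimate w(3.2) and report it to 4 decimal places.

Euler: w_{n+1} = w_n + h·f(t_n, w_n).
t=1.000000, w=-1.690000: f=-1.003700 → w ← -1.690000 + 0.44·(-1.003700) = -2.131628
t=1.440000, w=-2.131628: f=-0.922916 → w ← -2.131628 + 0.44·(-0.922916) = -2.537711
t=1.880000, w=-2.537711: f=-0.780640 → w ← -2.537711 + 0.44·(-0.780640) = -2.881193
t=2.320000, w=-2.881193: f=-0.530064 → w ← -2.881193 + 0.44·(-0.530064) = -3.114421
t=2.760000, w=-3.114421: f=-0.088749 → w ← -3.114421 + 0.44·(-0.088749) = -3.153471
w(3.2) ≈ -3.1535

-3.1535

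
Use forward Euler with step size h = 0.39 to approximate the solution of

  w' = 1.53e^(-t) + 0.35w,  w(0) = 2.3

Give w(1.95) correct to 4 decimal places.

6.6386

Euler: w_{n+1} = w_n + h·f(t_n, w_n).
t=0.000000, w=2.300000: f=2.335000 → w ← 2.300000 + 0.39·2.335000 = 3.210650
t=0.390000, w=3.210650: f=2.159625 → w ← 3.210650 + 0.39·2.159625 = 4.052904
t=0.780000, w=4.052904: f=2.119877 → w ← 4.052904 + 0.39·2.119877 = 4.879656
t=1.170000, w=4.879656: f=2.182741 → w ← 4.879656 + 0.39·2.182741 = 5.730925
t=1.560000, w=5.730925: f=2.327332 → w ← 5.730925 + 0.39·2.327332 = 6.638584
w(1.95) ≈ 6.6386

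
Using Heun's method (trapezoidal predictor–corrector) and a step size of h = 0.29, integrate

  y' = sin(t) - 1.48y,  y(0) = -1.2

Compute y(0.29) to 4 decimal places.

Heun: k1 = f(t_n, y_n); k2 = f(t_n + h, y_n + h·k1); y_{n+1} = y_n + (h/2)·(k1 + k2).
t=0.000000, y=-1.200000:
  k1 = f(0.000000, -1.200000) = 1.776000
  k2 = f(0.290000, -0.684960) = 1.299693
  y ← -1.200000 + (0.29/2)·(1.776000 + 1.299693) = -0.754025
y(0.29) ≈ -0.7540

-0.7540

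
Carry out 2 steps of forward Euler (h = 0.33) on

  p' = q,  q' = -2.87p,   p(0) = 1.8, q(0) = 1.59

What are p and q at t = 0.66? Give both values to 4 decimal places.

Euler on (p,q): p_{n+1} = p_n + h·p', q_{n+1} = q_n + h·q'.
0.000000: (1.800000, 1.590000); f=(1.590000, -5.166000) → (2.324700, -0.114780)
0.330000: (2.324700, -0.114780); f=(-0.114780, -6.671889) → (2.286823, -2.316503)
(p(0.66), q(0.66)) ≈ (2.2868, -2.3165)

2.2868, -2.3165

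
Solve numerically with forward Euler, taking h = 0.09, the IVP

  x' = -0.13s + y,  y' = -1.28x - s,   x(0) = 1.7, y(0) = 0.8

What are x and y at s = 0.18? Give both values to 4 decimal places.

1.8253, 0.3919

Euler on (x,y): x_{n+1} = x_n + h·x', y_{n+1} = y_n + h·y'.
0.000000: (1.700000, 0.800000); f=(0.800000, -2.176000) → (1.772000, 0.604160)
0.090000: (1.772000, 0.604160); f=(0.592460, -2.358160) → (1.825321, 0.391926)
(x(0.18), y(0.18)) ≈ (1.8253, 0.3919)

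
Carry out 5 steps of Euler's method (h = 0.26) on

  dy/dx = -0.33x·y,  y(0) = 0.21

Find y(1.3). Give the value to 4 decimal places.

0.1667

Euler: y_{n+1} = y_n + h·f(x_n, y_n).
x=0.000000, y=0.210000: f=0.000000 → y ← 0.210000 + 0.26·0.000000 = 0.210000
x=0.260000, y=0.210000: f=-0.018018 → y ← 0.210000 + 0.26·(-0.018018) = 0.205315
x=0.520000, y=0.205315: f=-0.035232 → y ← 0.205315 + 0.26·(-0.035232) = 0.196155
x=0.780000, y=0.196155: f=-0.050490 → y ← 0.196155 + 0.26·(-0.050490) = 0.183027
x=1.040000, y=0.183027: f=-0.062815 → y ← 0.183027 + 0.26·(-0.062815) = 0.166696
y(1.3) ≈ 0.1667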